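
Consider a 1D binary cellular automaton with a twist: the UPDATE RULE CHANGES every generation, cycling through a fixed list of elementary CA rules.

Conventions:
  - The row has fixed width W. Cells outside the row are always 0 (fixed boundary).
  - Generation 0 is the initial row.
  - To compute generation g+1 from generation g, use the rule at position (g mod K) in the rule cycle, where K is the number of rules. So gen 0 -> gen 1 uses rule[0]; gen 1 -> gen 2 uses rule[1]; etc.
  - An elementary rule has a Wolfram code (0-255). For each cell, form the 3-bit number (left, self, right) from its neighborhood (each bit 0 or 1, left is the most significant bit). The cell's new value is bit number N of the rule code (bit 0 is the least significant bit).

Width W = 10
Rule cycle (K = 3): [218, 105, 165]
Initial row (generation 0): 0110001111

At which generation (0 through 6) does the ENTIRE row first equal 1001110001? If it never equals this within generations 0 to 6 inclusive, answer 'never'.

Gen 0: 0110001111
Gen 1 (rule 218): 1111011111
Gen 2 (rule 105): 1001110001
Gen 3 (rule 165): 1000100101
Gen 4 (rule 218): 0101011000
Gen 5 (rule 105): 0010111011
Gen 6 (rule 165): 1011010100

Answer: 2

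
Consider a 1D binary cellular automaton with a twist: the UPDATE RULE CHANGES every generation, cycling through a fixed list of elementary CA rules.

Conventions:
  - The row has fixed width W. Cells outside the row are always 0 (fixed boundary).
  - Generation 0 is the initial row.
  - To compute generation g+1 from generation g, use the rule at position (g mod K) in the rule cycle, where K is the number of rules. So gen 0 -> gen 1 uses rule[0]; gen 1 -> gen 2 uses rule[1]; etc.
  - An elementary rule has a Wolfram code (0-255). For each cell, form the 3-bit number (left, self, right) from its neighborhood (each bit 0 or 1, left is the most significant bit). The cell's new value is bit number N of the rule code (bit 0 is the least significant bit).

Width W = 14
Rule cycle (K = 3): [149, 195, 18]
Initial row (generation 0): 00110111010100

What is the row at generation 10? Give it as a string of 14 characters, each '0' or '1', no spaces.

Answer: 11111110110111

Derivation:
Gen 0: 00110111010100
Gen 1 (rule 149): 10000010010111
Gen 2 (rule 195): 00111100100011
Gen 3 (rule 18): 01000011010100
Gen 4 (rule 149): 01111000010111
Gen 5 (rule 195): 10111011100011
Gen 6 (rule 18): 00000000010100
Gen 7 (rule 149): 11111111010111
Gen 8 (rule 195): 01111111000011
Gen 9 (rule 18): 10000000100100
Gen 10 (rule 149): 11111110110111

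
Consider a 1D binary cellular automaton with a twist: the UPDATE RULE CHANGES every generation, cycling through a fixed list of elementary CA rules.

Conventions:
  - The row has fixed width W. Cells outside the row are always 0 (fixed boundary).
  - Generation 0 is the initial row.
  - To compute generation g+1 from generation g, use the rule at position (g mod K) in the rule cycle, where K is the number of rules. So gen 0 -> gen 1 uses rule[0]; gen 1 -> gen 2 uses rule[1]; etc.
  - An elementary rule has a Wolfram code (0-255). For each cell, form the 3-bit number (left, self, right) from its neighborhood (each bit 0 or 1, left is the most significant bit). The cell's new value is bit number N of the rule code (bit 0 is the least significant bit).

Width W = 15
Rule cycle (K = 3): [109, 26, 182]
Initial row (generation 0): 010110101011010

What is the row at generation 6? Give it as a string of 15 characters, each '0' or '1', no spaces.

Answer: 000111000000111

Derivation:
Gen 0: 010110101011010
Gen 1 (rule 109): 011111111111110
Gen 2 (rule 26): 110000000000001
Gen 3 (rule 182): 001000000000011
Gen 4 (rule 109): 101011111111011
Gen 5 (rule 26): 000010000000010
Gen 6 (rule 182): 000111000000111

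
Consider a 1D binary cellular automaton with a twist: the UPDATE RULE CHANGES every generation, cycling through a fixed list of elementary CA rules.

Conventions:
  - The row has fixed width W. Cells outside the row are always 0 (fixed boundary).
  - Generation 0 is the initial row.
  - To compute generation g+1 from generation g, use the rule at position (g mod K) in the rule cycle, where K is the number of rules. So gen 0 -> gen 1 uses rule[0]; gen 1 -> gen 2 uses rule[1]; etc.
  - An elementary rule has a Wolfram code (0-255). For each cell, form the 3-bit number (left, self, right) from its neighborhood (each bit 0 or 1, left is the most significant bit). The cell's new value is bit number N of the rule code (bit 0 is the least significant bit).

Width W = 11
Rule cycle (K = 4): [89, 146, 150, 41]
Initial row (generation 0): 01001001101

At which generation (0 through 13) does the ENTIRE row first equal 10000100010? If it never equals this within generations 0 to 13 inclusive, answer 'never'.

Answer: 7

Derivation:
Gen 0: 01001001101
Gen 1 (rule 89): 00100101100
Gen 2 (rule 146): 01011000010
Gen 3 (rule 150): 11000100111
Gen 4 (rule 41): 10010000100
Gen 5 (rule 89): 01001110011
Gen 6 (rule 146): 10110101100
Gen 7 (rule 150): 10000100010
Gen 8 (rule 41): 00110001000
Gen 9 (rule 89): 10111100111
Gen 10 (rule 146): 00011011010
Gen 11 (rule 150): 00100000011
Gen 12 (rule 41): 10001111010
Gen 13 (rule 89): 01101001001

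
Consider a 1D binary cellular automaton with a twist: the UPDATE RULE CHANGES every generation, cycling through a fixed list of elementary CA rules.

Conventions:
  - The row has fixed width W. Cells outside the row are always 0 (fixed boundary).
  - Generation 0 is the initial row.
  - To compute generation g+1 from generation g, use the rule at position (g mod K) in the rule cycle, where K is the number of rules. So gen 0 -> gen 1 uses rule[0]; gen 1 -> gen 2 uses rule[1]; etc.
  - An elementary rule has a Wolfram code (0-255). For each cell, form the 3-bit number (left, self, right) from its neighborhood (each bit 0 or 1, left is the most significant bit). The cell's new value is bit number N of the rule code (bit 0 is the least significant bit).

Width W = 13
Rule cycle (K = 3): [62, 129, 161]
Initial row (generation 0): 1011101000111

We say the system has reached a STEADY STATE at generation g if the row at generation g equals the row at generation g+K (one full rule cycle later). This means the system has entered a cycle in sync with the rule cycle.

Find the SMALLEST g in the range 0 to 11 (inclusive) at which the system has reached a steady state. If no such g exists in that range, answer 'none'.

Answer: none

Derivation:
Gen 0: 1011101000111
Gen 1 (rule 62): 1110011101100
Gen 2 (rule 129): 0100001000001
Gen 3 (rule 161): 0001100011100
Gen 4 (rule 62): 0011010110010
Gen 5 (rule 129): 1000000000000
Gen 6 (rule 161): 0011111111111
Gen 7 (rule 62): 0110000000000
Gen 8 (rule 129): 0000111111111
Gen 9 (rule 161): 1110011111110
Gen 10 (rule 62): 1001110000001
Gen 11 (rule 129): 0000100111100
Gen 12 (rule 161): 1110000011001
Gen 13 (rule 62): 1001000110111
Gen 14 (rule 129): 0000010000010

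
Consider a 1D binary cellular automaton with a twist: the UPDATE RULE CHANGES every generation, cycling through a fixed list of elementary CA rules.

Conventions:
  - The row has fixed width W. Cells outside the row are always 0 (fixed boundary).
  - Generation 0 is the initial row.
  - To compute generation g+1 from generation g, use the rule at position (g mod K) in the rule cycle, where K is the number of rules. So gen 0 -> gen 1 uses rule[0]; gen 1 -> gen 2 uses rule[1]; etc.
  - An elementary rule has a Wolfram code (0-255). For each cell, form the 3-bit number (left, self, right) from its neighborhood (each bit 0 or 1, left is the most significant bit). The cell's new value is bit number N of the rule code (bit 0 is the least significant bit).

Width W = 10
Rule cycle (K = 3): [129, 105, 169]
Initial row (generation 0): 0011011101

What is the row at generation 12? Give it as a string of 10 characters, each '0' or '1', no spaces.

Answer: 1001101110

Derivation:
Gen 0: 0011011101
Gen 1 (rule 129): 1000001000
Gen 2 (rule 105): 0011100011
Gen 3 (rule 169): 1011001010
Gen 4 (rule 129): 0000000000
Gen 5 (rule 105): 1111111111
Gen 6 (rule 169): 1111111110
Gen 7 (rule 129): 0111111100
Gen 8 (rule 105): 0100000101
Gen 9 (rule 169): 0001110010
Gen 10 (rule 129): 1100100000
Gen 11 (rule 105): 1100001111
Gen 12 (rule 169): 1001101110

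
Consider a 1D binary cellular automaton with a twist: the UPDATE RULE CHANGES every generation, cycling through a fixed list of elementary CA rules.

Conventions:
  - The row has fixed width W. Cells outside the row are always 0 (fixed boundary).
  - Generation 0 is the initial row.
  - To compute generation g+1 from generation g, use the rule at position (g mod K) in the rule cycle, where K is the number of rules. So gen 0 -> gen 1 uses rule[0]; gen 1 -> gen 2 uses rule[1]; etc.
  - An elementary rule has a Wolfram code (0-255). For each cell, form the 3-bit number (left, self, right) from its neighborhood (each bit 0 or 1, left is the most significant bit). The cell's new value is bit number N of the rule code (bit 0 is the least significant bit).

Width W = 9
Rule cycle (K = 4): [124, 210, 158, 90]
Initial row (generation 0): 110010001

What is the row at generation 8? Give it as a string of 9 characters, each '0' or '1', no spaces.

Answer: 100101011

Derivation:
Gen 0: 110010001
Gen 1 (rule 124): 111011001
Gen 2 (rule 210): 011001110
Gen 3 (rule 158): 110111101
Gen 4 (rule 90): 110100100
Gen 5 (rule 124): 111110110
Gen 6 (rule 210): 011110011
Gen 7 (rule 158): 111101110
Gen 8 (rule 90): 100101011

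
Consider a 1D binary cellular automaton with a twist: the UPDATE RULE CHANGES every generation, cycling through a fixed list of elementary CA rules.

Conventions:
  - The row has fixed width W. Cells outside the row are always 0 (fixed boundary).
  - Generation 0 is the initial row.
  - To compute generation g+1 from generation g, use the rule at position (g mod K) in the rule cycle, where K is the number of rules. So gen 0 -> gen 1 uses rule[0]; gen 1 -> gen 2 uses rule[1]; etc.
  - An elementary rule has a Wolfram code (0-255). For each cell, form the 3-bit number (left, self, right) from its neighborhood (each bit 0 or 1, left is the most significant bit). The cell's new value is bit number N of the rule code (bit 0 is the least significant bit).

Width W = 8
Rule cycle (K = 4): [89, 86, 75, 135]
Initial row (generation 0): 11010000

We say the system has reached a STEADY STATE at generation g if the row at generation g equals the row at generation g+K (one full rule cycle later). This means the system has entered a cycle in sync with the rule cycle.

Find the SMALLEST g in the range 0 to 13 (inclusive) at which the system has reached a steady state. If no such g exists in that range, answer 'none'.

Answer: 1

Derivation:
Gen 0: 11010000
Gen 1 (rule 89): 11001111
Gen 2 (rule 86): 01110001
Gen 3 (rule 75): 11010110
Gen 4 (rule 135): 00010000
Gen 5 (rule 89): 11001111
Gen 6 (rule 86): 01110001
Gen 7 (rule 75): 11010110
Gen 8 (rule 135): 00010000
Gen 9 (rule 89): 11001111
Gen 10 (rule 86): 01110001
Gen 11 (rule 75): 11010110
Gen 12 (rule 135): 00010000
Gen 13 (rule 89): 11001111
Gen 14 (rule 86): 01110001
Gen 15 (rule 75): 11010110
Gen 16 (rule 135): 00010000
Gen 17 (rule 89): 11001111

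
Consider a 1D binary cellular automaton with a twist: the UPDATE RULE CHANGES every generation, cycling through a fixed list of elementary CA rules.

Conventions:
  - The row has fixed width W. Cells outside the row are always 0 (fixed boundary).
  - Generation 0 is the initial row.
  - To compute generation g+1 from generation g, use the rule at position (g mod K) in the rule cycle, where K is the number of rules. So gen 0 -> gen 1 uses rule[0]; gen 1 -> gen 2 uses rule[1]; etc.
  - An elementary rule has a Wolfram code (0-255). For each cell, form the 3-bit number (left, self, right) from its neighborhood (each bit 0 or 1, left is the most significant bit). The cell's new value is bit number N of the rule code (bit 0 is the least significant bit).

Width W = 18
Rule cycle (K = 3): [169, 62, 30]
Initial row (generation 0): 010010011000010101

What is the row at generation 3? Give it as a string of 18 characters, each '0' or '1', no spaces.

Gen 0: 010010011000010101
Gen 1 (rule 169): 000000010011001010
Gen 2 (rule 62): 000000111110111111
Gen 3 (rule 30): 000001100000100000

Answer: 000001100000100000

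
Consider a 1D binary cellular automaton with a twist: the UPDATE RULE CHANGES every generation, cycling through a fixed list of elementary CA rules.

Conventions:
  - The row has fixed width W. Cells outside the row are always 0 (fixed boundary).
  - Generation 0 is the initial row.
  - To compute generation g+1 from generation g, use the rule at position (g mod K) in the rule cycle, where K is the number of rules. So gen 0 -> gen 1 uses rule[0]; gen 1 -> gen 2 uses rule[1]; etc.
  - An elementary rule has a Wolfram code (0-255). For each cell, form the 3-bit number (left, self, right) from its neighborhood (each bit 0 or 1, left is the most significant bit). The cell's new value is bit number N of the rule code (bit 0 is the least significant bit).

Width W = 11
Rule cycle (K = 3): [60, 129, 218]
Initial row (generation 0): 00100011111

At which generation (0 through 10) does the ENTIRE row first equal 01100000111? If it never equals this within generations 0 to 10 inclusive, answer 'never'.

Answer: never

Derivation:
Gen 0: 00100011111
Gen 1 (rule 60): 00110010000
Gen 2 (rule 129): 10000000111
Gen 3 (rule 218): 01000001111
Gen 4 (rule 60): 01100001000
Gen 5 (rule 129): 00001100011
Gen 6 (rule 218): 00011110111
Gen 7 (rule 60): 00010001100
Gen 8 (rule 129): 11000100001
Gen 9 (rule 218): 11101010010
Gen 10 (rule 60): 10011111011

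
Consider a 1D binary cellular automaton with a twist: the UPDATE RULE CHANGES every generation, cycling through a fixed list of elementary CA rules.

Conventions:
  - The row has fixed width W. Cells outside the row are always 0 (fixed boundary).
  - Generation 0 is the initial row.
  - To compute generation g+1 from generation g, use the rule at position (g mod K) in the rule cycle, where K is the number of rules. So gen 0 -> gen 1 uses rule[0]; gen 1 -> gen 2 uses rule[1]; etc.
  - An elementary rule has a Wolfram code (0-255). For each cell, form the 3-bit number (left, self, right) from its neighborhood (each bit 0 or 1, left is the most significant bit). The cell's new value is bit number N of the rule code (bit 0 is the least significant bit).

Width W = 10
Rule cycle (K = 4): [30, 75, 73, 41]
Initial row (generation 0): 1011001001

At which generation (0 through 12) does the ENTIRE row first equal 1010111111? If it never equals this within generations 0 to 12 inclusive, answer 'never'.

Gen 0: 1011001001
Gen 1 (rule 30): 1010111111
Gen 2 (rule 75): 0000100001
Gen 3 (rule 73): 1110001100
Gen 4 (rule 41): 1000101001
Gen 5 (rule 30): 1101101111
Gen 6 (rule 75): 1101101001
Gen 7 (rule 73): 1101100000
Gen 8 (rule 41): 1011001111
Gen 9 (rule 30): 1010111000
Gen 10 (rule 75): 0000101011
Gen 11 (rule 73): 1110000011
Gen 12 (rule 41): 1000111010

Answer: 1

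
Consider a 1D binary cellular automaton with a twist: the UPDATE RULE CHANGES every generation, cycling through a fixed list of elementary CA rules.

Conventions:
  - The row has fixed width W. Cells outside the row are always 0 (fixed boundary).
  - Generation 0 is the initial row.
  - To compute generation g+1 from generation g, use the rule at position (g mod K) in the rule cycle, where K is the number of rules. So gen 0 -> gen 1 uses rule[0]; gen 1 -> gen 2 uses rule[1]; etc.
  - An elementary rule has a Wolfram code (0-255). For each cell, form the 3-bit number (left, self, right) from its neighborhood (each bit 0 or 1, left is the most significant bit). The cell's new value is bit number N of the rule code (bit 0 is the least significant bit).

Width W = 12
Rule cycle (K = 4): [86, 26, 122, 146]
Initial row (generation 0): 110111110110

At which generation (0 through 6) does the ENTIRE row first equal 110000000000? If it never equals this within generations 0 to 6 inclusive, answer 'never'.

Answer: 5

Derivation:
Gen 0: 110111110110
Gen 1 (rule 86): 010000010011
Gen 2 (rule 26): 101000101110
Gen 3 (rule 122): 010101011011
Gen 4 (rule 146): 100000000000
Gen 5 (rule 86): 110000000000
Gen 6 (rule 26): 101000000000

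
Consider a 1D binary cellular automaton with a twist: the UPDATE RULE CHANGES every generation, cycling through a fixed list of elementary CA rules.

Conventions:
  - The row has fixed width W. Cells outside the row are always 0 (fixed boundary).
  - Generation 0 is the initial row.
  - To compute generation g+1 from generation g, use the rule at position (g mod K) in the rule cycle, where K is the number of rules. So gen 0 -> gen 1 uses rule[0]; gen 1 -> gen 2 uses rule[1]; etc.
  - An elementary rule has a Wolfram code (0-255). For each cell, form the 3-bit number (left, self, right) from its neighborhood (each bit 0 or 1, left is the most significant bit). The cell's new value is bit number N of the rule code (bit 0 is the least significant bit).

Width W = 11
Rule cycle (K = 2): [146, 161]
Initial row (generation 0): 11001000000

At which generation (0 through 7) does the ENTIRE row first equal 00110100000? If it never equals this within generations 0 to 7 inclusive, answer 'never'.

Gen 0: 11001000000
Gen 1 (rule 146): 00110100000
Gen 2 (rule 161): 10001001111
Gen 3 (rule 146): 01010110110
Gen 4 (rule 161): 00101001000
Gen 5 (rule 146): 01000110100
Gen 6 (rule 161): 00010001001
Gen 7 (rule 146): 00101010110

Answer: 1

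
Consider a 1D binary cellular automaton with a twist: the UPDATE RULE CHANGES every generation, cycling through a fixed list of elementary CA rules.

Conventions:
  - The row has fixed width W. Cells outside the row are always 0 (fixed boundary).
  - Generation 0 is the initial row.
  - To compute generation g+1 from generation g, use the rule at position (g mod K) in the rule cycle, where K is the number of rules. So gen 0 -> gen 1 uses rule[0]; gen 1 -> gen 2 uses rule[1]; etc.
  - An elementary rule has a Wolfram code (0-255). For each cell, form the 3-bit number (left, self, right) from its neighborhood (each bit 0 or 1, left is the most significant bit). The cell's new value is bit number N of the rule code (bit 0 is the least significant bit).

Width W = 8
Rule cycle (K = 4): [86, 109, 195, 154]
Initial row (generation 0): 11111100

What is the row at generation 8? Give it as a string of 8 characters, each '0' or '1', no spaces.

Gen 0: 11111100
Gen 1 (rule 86): 00000110
Gen 2 (rule 109): 11110110
Gen 3 (rule 195): 01110010
Gen 4 (rule 154): 11101101
Gen 5 (rule 86): 00100101
Gen 6 (rule 109): 10100111
Gen 7 (rule 195): 00001011
Gen 8 (rule 154): 00010010

Answer: 00010010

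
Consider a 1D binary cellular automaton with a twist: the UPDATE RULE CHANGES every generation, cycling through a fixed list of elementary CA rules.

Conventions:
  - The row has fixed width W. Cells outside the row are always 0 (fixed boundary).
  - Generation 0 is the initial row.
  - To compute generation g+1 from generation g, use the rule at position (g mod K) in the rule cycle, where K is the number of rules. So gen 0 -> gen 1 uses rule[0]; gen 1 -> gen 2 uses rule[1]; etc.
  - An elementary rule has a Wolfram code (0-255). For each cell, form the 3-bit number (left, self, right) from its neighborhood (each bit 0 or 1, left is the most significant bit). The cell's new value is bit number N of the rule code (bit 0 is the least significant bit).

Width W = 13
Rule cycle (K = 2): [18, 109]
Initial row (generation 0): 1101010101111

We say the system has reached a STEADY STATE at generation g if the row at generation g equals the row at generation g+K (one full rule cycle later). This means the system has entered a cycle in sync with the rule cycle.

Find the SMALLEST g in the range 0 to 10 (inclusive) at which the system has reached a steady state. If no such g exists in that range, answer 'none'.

Answer: 1

Derivation:
Gen 0: 1101010101111
Gen 1 (rule 18): 0000000000000
Gen 2 (rule 109): 1111111111111
Gen 3 (rule 18): 0000000000000
Gen 4 (rule 109): 1111111111111
Gen 5 (rule 18): 0000000000000
Gen 6 (rule 109): 1111111111111
Gen 7 (rule 18): 0000000000000
Gen 8 (rule 109): 1111111111111
Gen 9 (rule 18): 0000000000000
Gen 10 (rule 109): 1111111111111
Gen 11 (rule 18): 0000000000000
Gen 12 (rule 109): 1111111111111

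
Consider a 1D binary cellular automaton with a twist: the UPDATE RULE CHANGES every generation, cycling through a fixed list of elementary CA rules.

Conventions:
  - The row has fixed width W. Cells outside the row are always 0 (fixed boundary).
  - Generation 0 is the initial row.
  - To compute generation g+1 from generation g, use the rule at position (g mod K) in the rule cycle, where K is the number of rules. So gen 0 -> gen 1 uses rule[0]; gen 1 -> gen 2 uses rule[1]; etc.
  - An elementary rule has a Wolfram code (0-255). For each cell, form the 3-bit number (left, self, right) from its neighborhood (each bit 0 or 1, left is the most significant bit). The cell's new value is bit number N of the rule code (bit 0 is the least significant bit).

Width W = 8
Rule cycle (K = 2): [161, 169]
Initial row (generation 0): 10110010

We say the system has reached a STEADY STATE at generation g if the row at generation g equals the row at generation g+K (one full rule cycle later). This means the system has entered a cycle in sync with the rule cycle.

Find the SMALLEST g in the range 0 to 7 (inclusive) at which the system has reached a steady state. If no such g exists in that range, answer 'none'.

Answer: 4

Derivation:
Gen 0: 10110010
Gen 1 (rule 161): 01000000
Gen 2 (rule 169): 00011111
Gen 3 (rule 161): 11001110
Gen 4 (rule 169): 10001100
Gen 5 (rule 161): 00100001
Gen 6 (rule 169): 10001100
Gen 7 (rule 161): 00100001
Gen 8 (rule 169): 10001100
Gen 9 (rule 161): 00100001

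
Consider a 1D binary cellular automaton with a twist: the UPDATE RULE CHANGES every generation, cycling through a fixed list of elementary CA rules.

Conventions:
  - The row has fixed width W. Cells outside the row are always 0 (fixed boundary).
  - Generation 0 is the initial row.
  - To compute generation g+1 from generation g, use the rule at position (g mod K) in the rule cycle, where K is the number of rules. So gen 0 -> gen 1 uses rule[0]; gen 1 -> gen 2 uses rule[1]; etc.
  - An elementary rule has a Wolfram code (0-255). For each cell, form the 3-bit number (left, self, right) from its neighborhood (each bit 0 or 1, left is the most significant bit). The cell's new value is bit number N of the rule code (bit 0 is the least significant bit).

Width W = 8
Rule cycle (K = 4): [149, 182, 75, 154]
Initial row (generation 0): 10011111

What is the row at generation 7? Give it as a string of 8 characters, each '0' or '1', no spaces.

Answer: 10010110

Derivation:
Gen 0: 10011111
Gen 1 (rule 149): 11001110
Gen 2 (rule 182): 00110101
Gen 3 (rule 75): 11110000
Gen 4 (rule 154): 11101000
Gen 5 (rule 149): 01001111
Gen 6 (rule 182): 11110110
Gen 7 (rule 75): 10010110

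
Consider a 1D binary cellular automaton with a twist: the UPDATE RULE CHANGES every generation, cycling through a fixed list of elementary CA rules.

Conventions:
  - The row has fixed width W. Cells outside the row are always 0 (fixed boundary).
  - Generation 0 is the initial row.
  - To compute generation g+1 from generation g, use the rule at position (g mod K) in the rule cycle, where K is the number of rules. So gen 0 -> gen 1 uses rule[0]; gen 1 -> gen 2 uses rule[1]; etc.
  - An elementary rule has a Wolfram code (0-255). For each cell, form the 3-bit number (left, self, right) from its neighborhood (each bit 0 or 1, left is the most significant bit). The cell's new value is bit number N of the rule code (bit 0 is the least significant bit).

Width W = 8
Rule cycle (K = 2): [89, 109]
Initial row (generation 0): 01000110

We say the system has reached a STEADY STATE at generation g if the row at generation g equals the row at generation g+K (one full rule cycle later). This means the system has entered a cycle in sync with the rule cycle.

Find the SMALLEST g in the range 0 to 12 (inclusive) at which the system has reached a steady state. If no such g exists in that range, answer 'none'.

Answer: 6

Derivation:
Gen 0: 01000110
Gen 1 (rule 89): 00110111
Gen 2 (rule 109): 10111101
Gen 3 (rule 89): 00100100
Gen 4 (rule 109): 10100101
Gen 5 (rule 89): 00010000
Gen 6 (rule 109): 11010111
Gen 7 (rule 89): 11000101
Gen 8 (rule 109): 11010111
Gen 9 (rule 89): 11000101
Gen 10 (rule 109): 11010111
Gen 11 (rule 89): 11000101
Gen 12 (rule 109): 11010111
Gen 13 (rule 89): 11000101
Gen 14 (rule 109): 11010111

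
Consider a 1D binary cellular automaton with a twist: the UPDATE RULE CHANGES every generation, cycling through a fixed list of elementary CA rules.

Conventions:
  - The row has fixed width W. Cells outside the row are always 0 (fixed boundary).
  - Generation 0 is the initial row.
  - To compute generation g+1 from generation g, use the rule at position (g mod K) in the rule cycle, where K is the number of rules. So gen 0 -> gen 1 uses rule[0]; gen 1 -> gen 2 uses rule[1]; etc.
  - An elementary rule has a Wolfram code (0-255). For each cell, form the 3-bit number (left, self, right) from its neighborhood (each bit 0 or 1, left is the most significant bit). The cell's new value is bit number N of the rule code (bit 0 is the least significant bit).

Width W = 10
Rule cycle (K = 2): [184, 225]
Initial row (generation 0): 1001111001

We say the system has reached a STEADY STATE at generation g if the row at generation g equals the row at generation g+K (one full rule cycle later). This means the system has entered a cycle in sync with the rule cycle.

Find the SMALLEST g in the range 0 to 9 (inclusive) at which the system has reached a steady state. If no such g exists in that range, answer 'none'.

Answer: none

Derivation:
Gen 0: 1001111001
Gen 1 (rule 184): 0101110100
Gen 2 (rule 225): 0010111001
Gen 3 (rule 184): 0001110100
Gen 4 (rule 225): 1100111001
Gen 5 (rule 184): 1010110100
Gen 6 (rule 225): 0101011001
Gen 7 (rule 184): 0010110100
Gen 8 (rule 225): 1001011001
Gen 9 (rule 184): 0100110100
Gen 10 (rule 225): 0000011001
Gen 11 (rule 184): 0000010100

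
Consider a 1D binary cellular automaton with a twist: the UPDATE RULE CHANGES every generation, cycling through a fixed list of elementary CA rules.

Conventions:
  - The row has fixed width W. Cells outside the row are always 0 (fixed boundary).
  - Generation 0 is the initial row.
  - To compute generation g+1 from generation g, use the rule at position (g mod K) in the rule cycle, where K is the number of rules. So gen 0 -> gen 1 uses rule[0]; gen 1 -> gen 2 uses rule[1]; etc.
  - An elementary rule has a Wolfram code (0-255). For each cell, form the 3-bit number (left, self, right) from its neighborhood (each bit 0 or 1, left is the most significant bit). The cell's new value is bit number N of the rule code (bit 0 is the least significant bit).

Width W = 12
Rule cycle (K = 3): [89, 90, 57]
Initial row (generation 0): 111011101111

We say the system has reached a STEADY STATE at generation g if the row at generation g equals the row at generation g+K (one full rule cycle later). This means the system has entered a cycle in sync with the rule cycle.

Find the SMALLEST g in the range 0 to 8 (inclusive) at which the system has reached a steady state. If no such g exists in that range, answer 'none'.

Gen 0: 111011101111
Gen 1 (rule 89): 101010101001
Gen 2 (rule 90): 000000000110
Gen 3 (rule 57): 111111110101
Gen 4 (rule 89): 100000010000
Gen 5 (rule 90): 010000101000
Gen 6 (rule 57): 001110010111
Gen 7 (rule 89): 101011000101
Gen 8 (rule 90): 000011101000
Gen 9 (rule 57): 111010010111
Gen 10 (rule 89): 101001000101
Gen 11 (rule 90): 000110101000

Answer: none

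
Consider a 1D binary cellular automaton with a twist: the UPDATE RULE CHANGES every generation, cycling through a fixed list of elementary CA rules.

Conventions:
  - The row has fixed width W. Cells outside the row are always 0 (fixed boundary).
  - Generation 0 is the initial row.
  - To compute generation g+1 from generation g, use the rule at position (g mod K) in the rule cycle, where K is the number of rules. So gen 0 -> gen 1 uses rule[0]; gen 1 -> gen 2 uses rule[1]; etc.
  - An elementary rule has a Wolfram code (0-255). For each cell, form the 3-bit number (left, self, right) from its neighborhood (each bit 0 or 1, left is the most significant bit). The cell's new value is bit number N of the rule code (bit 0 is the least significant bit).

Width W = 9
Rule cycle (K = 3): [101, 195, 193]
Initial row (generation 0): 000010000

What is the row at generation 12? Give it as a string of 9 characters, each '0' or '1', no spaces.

Answer: 100111011

Derivation:
Gen 0: 000010000
Gen 1 (rule 101): 111010111
Gen 2 (rule 195): 011000011
Gen 3 (rule 193): 001011001
Gen 4 (rule 101): 101101001
Gen 5 (rule 195): 000100010
Gen 6 (rule 193): 110001000
Gen 7 (rule 101): 010101011
Gen 8 (rule 195): 100000001
Gen 9 (rule 193): 001111100
Gen 10 (rule 101): 100000101
Gen 11 (rule 195): 001111000
Gen 12 (rule 193): 100111011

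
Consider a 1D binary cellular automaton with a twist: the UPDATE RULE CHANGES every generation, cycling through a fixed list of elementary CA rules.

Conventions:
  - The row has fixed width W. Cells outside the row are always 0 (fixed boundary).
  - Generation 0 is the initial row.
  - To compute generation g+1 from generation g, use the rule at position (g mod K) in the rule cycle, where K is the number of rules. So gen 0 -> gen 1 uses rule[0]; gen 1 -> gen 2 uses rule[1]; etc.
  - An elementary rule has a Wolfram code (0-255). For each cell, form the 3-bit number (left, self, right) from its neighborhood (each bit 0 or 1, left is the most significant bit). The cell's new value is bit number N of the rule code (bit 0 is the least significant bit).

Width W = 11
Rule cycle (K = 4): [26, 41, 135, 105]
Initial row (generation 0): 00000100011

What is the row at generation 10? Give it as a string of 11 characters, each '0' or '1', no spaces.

Answer: 01100110010

Derivation:
Gen 0: 00000100011
Gen 1 (rule 26): 00001010110
Gen 2 (rule 41): 11100101100
Gen 3 (rule 135): 01001100001
Gen 4 (rule 105): 00001101100
Gen 5 (rule 26): 00011001010
Gen 6 (rule 41): 11010000100
Gen 7 (rule 135): 00010111101
Gen 8 (rule 105): 11001100110
Gen 9 (rule 26): 10111011101
Gen 10 (rule 41): 01100110010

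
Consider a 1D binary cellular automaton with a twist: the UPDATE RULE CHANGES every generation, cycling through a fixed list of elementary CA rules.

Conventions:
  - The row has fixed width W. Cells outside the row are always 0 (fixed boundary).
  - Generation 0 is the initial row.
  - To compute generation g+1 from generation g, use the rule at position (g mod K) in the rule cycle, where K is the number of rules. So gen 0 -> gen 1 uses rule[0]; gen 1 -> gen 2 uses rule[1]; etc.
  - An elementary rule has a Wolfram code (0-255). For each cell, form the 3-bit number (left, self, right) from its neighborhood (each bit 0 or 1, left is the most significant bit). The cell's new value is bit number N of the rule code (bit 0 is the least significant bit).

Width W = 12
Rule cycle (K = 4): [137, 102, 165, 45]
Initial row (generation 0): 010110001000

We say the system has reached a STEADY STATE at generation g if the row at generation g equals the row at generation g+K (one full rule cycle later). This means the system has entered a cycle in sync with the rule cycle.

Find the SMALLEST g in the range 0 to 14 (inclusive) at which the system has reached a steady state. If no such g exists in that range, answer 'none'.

Gen 0: 010110001000
Gen 1 (rule 137): 000100100011
Gen 2 (rule 102): 001101100101
Gen 3 (rule 165): 100010000111
Gen 4 (rule 45): 101010110100
Gen 5 (rule 137): 000000100001
Gen 6 (rule 102): 000001100011
Gen 7 (rule 165): 111100001000
Gen 8 (rule 45): 100001101011
Gen 9 (rule 137): 001101000010
Gen 10 (rule 102): 010111000110
Gen 11 (rule 165): 011010010000
Gen 12 (rule 45): 010110010111
Gen 13 (rule 137): 000100000110
Gen 14 (rule 102): 001100001010
Gen 15 (rule 165): 100001101110
Gen 16 (rule 45): 101101011000
Gen 17 (rule 137): 001000010011
Gen 18 (rule 102): 011000110101

Answer: none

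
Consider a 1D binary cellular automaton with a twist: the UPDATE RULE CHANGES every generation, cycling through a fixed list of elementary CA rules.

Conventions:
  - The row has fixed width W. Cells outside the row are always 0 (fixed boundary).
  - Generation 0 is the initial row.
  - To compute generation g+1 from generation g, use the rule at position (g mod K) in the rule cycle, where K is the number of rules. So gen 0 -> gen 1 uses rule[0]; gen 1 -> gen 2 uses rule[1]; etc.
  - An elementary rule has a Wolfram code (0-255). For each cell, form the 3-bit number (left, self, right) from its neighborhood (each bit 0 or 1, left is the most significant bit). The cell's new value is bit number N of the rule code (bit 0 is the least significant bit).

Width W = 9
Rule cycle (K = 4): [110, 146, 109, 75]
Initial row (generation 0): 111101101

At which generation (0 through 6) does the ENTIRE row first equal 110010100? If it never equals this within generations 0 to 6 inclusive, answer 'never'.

Gen 0: 111101101
Gen 1 (rule 110): 100111111
Gen 2 (rule 146): 011011110
Gen 3 (rule 109): 011110010
Gen 4 (rule 75): 110010100
Gen 5 (rule 110): 110111100
Gen 6 (rule 146): 000011010

Answer: 4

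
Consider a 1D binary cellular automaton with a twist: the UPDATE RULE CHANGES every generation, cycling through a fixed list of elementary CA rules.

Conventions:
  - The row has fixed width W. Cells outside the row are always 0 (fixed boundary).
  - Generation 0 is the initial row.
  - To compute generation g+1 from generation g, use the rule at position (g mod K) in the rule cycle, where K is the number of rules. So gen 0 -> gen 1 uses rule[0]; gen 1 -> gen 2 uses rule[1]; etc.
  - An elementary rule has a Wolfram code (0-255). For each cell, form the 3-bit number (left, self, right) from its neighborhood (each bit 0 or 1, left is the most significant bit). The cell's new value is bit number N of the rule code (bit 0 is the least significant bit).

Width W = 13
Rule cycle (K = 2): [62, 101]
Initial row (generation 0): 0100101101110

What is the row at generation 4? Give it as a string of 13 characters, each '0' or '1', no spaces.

Answer: 1111001100001

Derivation:
Gen 0: 0100101101110
Gen 1 (rule 62): 1111111011001
Gen 2 (rule 101): 0000001101001
Gen 3 (rule 62): 0000011011111
Gen 4 (rule 101): 1111001100001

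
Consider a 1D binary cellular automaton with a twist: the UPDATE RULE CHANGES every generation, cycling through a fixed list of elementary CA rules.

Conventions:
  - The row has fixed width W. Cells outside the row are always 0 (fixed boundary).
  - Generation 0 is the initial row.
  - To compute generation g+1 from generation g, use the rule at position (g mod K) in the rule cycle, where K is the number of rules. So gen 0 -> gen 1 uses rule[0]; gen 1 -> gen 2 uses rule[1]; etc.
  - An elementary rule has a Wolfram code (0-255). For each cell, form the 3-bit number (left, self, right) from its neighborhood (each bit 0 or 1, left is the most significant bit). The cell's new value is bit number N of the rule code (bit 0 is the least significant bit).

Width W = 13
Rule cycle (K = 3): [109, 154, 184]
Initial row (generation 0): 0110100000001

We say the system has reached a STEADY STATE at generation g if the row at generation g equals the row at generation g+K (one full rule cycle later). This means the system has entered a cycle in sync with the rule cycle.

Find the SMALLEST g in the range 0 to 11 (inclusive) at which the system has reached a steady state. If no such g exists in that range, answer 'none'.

Answer: none

Derivation:
Gen 0: 0110100000001
Gen 1 (rule 109): 0111101111101
Gen 2 (rule 154): 1111001111000
Gen 3 (rule 184): 1110101110100
Gen 4 (rule 109): 1011111011101
Gen 5 (rule 154): 0011110011000
Gen 6 (rule 184): 0011101010100
Gen 7 (rule 109): 1010111111101
Gen 8 (rule 154): 0000111111000
Gen 9 (rule 184): 0000111110100
Gen 10 (rule 109): 1110100011101
Gen 11 (rule 154): 1100010111000
Gen 12 (rule 184): 1010001110100
Gen 13 (rule 109): 1110101011101
Gen 14 (rule 154): 1100000011000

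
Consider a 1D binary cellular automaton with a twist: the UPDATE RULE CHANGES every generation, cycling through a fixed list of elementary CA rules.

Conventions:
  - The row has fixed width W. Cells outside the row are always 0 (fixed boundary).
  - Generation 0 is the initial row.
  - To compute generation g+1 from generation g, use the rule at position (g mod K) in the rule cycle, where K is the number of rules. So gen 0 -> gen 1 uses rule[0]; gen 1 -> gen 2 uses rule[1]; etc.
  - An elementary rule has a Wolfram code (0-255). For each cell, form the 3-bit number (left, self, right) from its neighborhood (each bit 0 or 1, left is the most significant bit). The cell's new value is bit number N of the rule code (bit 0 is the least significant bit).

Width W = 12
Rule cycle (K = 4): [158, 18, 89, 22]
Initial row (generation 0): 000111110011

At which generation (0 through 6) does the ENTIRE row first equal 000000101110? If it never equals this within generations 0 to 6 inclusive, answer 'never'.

Gen 0: 000111110011
Gen 1 (rule 158): 001111101110
Gen 2 (rule 18): 010000000001
Gen 3 (rule 89): 001111111100
Gen 4 (rule 22): 010000000010
Gen 5 (rule 158): 111000000111
Gen 6 (rule 18): 000100001000

Answer: never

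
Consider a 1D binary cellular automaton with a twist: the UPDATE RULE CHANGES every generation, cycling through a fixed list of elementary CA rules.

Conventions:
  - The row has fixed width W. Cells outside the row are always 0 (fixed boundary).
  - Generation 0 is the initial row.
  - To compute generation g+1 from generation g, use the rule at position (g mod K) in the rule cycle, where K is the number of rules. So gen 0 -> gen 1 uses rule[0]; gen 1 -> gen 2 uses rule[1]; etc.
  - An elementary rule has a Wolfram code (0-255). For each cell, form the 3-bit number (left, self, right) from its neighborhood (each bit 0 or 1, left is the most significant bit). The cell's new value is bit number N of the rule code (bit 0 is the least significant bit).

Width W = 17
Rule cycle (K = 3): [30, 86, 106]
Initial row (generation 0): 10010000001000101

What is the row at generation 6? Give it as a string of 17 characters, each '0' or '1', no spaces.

Answer: 10111100000010010

Derivation:
Gen 0: 10010000001000101
Gen 1 (rule 30): 11111000011101101
Gen 2 (rule 86): 00001100100100101
Gen 3 (rule 106): 00011101001001010
Gen 4 (rule 30): 00110001111111011
Gen 5 (rule 86): 01011010000001001
Gen 6 (rule 106): 10111100000010010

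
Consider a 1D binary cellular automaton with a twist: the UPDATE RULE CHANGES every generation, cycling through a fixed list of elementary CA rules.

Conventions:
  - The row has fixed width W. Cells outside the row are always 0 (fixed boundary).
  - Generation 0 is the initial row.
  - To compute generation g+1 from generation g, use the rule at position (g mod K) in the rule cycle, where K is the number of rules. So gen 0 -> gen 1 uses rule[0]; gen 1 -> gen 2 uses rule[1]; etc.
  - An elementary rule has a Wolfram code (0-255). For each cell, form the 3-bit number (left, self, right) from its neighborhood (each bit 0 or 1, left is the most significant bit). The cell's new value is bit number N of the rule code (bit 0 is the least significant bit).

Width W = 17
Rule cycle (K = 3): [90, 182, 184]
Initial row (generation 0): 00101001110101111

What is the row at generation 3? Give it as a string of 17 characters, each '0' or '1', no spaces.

Gen 0: 00101001110101111
Gen 1 (rule 90): 01000111010001001
Gen 2 (rule 182): 11101010111011111
Gen 3 (rule 184): 11010101110111110

Answer: 11010101110111110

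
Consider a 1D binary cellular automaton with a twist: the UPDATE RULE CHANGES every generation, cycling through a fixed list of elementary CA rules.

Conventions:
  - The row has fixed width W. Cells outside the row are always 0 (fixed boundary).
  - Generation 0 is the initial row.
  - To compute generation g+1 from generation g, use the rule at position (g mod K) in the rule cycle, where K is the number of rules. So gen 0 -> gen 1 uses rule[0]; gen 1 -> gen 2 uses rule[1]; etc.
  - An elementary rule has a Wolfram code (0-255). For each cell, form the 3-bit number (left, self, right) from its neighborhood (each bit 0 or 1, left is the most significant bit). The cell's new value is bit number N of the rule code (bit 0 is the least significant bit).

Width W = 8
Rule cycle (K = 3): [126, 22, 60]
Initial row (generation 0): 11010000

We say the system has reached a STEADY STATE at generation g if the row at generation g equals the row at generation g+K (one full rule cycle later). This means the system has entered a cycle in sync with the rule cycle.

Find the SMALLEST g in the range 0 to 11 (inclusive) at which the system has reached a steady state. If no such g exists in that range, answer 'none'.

Gen 0: 11010000
Gen 1 (rule 126): 11111000
Gen 2 (rule 22): 00000100
Gen 3 (rule 60): 00000110
Gen 4 (rule 126): 00001111
Gen 5 (rule 22): 00010000
Gen 6 (rule 60): 00011000
Gen 7 (rule 126): 00111100
Gen 8 (rule 22): 01000010
Gen 9 (rule 60): 01100011
Gen 10 (rule 126): 11110111
Gen 11 (rule 22): 00000000
Gen 12 (rule 60): 00000000
Gen 13 (rule 126): 00000000
Gen 14 (rule 22): 00000000

Answer: 11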